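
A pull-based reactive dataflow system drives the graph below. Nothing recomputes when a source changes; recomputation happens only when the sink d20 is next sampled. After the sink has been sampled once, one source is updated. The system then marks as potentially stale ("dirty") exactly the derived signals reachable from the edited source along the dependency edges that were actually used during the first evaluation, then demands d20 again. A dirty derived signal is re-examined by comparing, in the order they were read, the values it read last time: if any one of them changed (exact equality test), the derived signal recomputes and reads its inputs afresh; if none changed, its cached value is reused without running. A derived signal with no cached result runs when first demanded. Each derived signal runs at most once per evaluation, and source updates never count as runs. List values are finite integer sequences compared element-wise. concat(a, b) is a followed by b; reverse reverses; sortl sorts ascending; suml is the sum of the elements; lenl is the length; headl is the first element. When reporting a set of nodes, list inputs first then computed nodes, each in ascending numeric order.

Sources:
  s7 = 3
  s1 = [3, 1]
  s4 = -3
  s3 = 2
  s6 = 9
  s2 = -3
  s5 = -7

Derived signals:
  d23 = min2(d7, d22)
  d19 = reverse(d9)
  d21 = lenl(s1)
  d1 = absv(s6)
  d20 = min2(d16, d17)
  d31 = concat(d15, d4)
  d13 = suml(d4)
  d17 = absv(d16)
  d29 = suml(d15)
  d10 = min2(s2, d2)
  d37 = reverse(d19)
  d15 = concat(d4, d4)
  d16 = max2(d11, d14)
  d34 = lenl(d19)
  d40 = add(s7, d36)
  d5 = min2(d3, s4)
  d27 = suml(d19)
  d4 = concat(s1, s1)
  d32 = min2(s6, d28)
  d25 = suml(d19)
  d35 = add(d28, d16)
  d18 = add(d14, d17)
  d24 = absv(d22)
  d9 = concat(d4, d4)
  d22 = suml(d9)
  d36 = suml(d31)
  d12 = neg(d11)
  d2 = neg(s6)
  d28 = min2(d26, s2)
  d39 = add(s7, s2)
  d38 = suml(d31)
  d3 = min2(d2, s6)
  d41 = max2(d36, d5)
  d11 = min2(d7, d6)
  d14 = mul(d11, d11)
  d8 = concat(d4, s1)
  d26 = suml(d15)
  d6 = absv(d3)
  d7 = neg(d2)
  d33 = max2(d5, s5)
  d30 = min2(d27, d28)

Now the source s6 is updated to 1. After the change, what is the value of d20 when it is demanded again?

New value of d20: 1.

First evaluation (everything demanded from the output):
  d2 = neg(9) = -9
  d3 = min2(-9, 9) = -9
  d6 = absv(-9) = 9
  d7 = neg(-9) = 9
  d11 = min2(9, 9) = 9
  d14 = mul(9, 9) = 81
  d16 = max2(9, 81) = 81
  d17 = absv(81) = 81
  d20 = min2(81, 81) = 81

Propagation after the edit:
  d2: runs — s6 9->1; result -1.
  d3: runs — d2 -9->-1; s6 9->1; result -1.
  d6: runs — d3 -9->-1; result 1.
  d7: runs — d2 -9->-1; result 1.
  d11: runs — d7 9->1; d6 9->1; result 1.
  d14: runs — d11 9->1; d11 9->1; result 1.
  d16: runs — d11 9->1; d14 81->1; result 1.
  d17: runs — d16 81->1; result 1.
  d20: runs — d16 81->1; d17 81->1; result 1.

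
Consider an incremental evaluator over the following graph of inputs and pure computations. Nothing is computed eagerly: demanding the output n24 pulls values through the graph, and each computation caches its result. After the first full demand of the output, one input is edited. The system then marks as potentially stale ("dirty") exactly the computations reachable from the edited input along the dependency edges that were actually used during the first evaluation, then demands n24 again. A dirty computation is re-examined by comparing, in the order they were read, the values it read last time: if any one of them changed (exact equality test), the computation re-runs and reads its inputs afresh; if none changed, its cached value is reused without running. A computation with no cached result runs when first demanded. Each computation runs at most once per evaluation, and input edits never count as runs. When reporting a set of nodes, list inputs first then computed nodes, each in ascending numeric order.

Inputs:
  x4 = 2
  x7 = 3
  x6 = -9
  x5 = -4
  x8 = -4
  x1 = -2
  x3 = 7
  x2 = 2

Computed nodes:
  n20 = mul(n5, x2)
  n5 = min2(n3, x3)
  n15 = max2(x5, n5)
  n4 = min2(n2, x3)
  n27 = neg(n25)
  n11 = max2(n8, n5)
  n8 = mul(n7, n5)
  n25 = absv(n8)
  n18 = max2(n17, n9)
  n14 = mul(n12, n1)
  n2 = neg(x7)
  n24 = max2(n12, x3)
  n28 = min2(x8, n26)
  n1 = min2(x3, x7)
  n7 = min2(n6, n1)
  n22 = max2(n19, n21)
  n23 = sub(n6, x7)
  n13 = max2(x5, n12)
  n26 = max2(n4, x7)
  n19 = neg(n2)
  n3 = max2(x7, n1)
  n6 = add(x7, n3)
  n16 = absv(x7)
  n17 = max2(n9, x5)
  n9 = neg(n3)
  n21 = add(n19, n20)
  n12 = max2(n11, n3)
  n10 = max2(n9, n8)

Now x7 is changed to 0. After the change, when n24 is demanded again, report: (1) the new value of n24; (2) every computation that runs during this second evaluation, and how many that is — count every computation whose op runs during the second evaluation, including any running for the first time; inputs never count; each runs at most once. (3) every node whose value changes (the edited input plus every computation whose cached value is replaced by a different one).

n24 now evaluates to 7.
Run set: n1, n3, n5, n6, n7, n8, n11, n12, n24 (9 run).
Changed values: x7, n1, n3, n5, n6, n7, n8, n11, n12, n24.

Initial pass — values computed on the first demand:
  n1 = min2(7, 3) = 3
  n3 = max2(3, 3) = 3
  n5 = min2(3, 7) = 3
  n6 = add(3, 3) = 6
  n7 = min2(6, 3) = 3
  n8 = mul(3, 3) = 9
  n11 = max2(9, 3) = 9
  n12 = max2(9, 3) = 9
  n24 = max2(9, 7) = 9

Second demand — change propagation:
  n1: re-runs because x7 3->0; new result 0.
  n3: re-runs because x7 3->0; n1 3->0; new result 0.
  n5: re-runs because n3 3->0; new result 0.
  n6: re-runs because x7 3->0; n3 3->0; new result 0.
  n7: re-runs because n6 6->0; n1 3->0; new result 0.
  n8: re-runs because n7 3->0; n5 3->0; new result 0.
  n11: re-runs because n8 9->0; n5 3->0; new result 0.
  n12: re-runs because n11 9->0; n3 3->0; new result 0.
  n24: re-runs because n12 9->0; new result 7.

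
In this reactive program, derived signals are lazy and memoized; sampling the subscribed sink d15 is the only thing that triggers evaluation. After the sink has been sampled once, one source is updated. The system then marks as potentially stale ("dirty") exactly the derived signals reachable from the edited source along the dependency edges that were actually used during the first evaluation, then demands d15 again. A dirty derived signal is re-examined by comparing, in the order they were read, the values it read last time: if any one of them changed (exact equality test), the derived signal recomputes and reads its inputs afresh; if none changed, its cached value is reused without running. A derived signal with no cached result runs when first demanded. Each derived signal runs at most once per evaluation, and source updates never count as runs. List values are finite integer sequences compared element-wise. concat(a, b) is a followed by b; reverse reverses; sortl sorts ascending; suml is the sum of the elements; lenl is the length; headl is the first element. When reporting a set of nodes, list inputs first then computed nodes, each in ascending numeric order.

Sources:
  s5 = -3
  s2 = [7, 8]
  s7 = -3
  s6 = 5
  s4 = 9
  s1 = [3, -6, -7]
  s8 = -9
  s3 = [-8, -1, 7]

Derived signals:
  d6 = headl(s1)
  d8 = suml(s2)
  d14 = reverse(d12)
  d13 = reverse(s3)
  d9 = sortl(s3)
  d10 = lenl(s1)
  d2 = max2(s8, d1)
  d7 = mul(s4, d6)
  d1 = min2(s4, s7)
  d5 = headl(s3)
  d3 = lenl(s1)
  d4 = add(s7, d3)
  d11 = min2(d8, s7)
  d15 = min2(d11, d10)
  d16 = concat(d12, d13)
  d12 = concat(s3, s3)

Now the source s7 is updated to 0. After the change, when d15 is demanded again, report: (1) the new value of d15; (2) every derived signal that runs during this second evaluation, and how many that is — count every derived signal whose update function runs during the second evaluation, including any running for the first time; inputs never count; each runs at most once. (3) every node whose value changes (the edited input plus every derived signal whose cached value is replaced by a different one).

Demanding d15 again yields 0.
2 derived signals run: d11, d15.
The nodes whose values change: s7, d11, d15.

First demand of the output computes:
  d8 = suml([7, 8]) = 15
  d10 = lenl([3, -6, -7]) = 3
  d11 = min2(15, -3) = -3
  d15 = min2(-3, 3) = -3

After the edit, cleaning proceeds:
  d11: a read changed (s7 -3->0) — executes, giving 0.
  d15: a read changed (d11 -3->0) — executes, giving 0.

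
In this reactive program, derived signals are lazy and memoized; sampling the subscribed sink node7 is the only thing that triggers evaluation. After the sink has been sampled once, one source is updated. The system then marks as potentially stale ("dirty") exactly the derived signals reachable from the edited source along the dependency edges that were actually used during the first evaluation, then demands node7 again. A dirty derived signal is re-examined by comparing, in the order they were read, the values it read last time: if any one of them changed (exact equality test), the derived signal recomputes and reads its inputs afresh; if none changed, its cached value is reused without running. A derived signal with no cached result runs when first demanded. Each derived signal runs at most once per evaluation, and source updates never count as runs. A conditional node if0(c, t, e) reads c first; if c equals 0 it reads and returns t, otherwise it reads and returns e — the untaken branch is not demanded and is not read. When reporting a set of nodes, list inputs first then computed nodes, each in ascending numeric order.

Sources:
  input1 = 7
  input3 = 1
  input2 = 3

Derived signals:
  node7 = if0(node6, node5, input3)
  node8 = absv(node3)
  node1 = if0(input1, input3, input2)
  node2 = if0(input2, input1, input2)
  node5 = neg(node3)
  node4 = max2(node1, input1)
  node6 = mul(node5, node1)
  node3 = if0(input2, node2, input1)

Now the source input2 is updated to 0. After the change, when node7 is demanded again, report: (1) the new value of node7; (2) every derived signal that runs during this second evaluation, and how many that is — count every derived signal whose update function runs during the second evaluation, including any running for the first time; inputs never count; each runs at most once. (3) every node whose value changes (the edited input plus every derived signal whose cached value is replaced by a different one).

Demanding node7 again yields -7.
5 derived signals run: node1, node2, node3, node6, node7.
The nodes whose values change: input2, node1, node6, node7.
Note the branch switch — node2 had no cache and runs now for the first time.

First demand of the output computes:
  node1 = if0(input1=7 -> else branch input2) = 3
  node3 = if0(input2=3 -> else branch input1) = 7
  node5 = neg(7) = -7
  node6 = mul(-7, 3) = -21
  node7 = if0(node6=-21 -> else branch input3) = 1

After the edit, cleaning proceeds:
  node1: a read changed (input2 3->0) — executes, giving 0.
  node2: had never run; runs now, result 7.
  node3: a read changed (input2 3->0) — executes, giving 7 — identical to its old value.
  node5: dirty, but its reads are unchanged (node3 unchanged); cached -7 stands.
  node6: a read changed (node1 3->0) — executes, giving 0.
  node7: a read changed (node6 -21->0) — executes, giving -7.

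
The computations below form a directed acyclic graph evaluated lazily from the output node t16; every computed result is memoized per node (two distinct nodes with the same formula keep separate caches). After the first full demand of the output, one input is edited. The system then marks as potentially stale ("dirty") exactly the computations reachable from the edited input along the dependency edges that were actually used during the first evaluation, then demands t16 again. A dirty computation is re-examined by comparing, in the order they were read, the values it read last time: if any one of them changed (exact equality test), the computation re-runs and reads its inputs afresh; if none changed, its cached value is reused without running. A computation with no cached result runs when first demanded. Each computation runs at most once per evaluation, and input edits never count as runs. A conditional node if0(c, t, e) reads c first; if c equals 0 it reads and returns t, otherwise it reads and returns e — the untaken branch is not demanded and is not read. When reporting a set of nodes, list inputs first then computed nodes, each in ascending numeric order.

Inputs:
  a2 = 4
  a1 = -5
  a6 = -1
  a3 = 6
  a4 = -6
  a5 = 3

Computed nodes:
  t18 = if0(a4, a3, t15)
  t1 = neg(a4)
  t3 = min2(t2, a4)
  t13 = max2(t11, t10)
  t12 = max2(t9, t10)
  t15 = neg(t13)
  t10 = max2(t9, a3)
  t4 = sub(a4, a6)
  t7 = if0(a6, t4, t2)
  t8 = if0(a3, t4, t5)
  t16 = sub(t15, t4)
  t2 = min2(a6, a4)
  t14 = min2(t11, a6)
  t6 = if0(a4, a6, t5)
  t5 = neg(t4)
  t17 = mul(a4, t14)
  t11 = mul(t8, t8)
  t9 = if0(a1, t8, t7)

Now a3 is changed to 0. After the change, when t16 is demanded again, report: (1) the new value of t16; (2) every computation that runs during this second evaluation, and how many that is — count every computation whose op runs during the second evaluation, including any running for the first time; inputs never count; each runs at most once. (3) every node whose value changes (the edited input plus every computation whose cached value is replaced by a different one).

Demanding t16 again yields -20.
4 computations run: t8, t10, t11, t13.
The nodes whose values change: a3, t8, t10.
Note where the cutoff bites: t15 is checked, finds nothing changed, and keeps its cache.

First demand of the output computes:
  t2 = min2(-1, -6) = -6
  t4 = sub(-6, -1) = -5
  t5 = neg(-5) = 5
  t7 = if0(a6=-1 -> else branch t2) = -6
  t8 = if0(a3=6 -> else branch t5) = 5
  t9 = if0(a1=-5 -> else branch t7) = -6
  t10 = max2(-6, 6) = 6
  t11 = mul(5, 5) = 25
  t13 = max2(25, 6) = 25
  t15 = neg(25) = -25
  t16 = sub(-25, -5) = -20

After the edit, cleaning proceeds:
  t8: a read changed (a3 6->0) — executes, giving -5.
  t10: a read changed (a3 6->0) — executes, giving 0.
  t11: a read changed (t8 5->-5; t8 5->-5) — executes, giving 25 — identical to its old value.
  t13: a read changed (t10 6->0) — executes, giving 25 — identical to its old value.
  t15: dirty, but its reads are unchanged (t13 unchanged); cached -25 stands.
  t16: dirty, but its reads are unchanged (t15 unchanged, t4 unchanged); cached -20 stands.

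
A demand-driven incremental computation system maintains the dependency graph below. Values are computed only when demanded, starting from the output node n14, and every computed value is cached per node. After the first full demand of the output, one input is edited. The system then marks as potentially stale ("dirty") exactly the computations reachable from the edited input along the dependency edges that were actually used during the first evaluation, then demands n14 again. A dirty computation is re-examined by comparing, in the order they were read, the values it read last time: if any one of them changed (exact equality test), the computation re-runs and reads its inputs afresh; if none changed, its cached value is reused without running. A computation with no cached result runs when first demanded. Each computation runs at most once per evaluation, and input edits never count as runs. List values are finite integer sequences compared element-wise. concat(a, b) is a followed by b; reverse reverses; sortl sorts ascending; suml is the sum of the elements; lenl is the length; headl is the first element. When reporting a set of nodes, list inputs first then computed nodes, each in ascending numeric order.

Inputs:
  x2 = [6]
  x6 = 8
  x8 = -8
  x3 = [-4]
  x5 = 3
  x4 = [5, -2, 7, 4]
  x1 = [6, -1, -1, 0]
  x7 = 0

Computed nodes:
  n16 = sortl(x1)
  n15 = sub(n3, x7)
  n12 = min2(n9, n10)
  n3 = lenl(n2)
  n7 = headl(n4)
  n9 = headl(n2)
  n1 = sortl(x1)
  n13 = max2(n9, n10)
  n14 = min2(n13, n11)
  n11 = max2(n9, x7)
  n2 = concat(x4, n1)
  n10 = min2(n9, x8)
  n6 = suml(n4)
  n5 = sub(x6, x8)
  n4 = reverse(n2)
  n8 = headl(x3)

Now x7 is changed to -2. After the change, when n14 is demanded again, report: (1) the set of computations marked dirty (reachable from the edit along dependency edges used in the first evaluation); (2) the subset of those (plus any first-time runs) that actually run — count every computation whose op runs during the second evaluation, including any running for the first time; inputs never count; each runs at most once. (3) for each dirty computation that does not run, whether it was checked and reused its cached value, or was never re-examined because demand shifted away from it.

Marked dirty: n11, n14.
Computations that run: n11 — 1 in total.
Checked but reused from cache: n14.
Key observation: the change is absorbed at n11 — it re-runs but produces the same value, and the output's value is unchanged.

First evaluation (everything demanded from the output):
  n1 = sortl([6, -1, -1, 0]) = [-1, -1, 0, 6]
  n2 = concat([5, -2, 7, 4], [-1, -1, 0, 6]) = [5, -2, 7, 4, -1, -1, 0, 6]
  n9 = headl([5, -2, 7, 4, -1, -1, 0, 6]) = 5
  n10 = min2(5, -8) = -8
  n11 = max2(5, 0) = 5
  n13 = max2(5, -8) = 5
  n14 = min2(5, 5) = 5

Propagation after the edit:
  n11: runs — x7 0->-2; result 5 (same value as before).
  n14: checked — values it read are unchanged (n13 unchanged, n11 unchanged); reused cached 5 without running.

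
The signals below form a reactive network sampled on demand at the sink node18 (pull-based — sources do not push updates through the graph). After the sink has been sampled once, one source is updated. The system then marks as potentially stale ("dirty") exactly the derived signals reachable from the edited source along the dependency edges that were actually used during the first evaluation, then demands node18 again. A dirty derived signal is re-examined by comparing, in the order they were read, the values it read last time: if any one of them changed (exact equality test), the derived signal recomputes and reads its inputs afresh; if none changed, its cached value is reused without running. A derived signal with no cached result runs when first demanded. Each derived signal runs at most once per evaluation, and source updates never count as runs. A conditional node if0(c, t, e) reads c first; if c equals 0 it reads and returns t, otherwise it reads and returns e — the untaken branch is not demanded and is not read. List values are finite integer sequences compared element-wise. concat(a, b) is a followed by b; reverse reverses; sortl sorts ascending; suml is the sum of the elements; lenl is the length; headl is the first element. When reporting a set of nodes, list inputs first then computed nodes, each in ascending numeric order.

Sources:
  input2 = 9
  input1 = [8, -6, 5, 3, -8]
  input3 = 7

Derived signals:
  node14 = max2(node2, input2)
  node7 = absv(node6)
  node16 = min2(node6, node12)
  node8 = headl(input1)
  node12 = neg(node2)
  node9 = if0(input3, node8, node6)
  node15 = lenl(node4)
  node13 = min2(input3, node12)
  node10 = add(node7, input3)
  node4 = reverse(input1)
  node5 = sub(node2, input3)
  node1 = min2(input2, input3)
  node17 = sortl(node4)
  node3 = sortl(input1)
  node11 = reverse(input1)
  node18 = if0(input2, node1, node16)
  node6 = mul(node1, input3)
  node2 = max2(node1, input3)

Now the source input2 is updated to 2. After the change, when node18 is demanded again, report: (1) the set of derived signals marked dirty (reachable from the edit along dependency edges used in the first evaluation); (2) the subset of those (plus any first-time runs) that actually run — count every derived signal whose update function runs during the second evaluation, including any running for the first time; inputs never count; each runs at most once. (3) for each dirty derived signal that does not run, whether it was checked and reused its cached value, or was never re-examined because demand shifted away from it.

Initial pass — values computed on the first demand:
  node1 = min2(9, 7) = 7
  node2 = max2(7, 7) = 7
  node6 = mul(7, 7) = 49
  node12 = neg(7) = -7
  node16 = min2(49, -7) = -7
  node18 = if0(input2=9 -> else branch node16) = -7

Second demand — change propagation:
  node1: re-runs because input2 9->2; new result 2.
  node2: re-runs because node1 7->2; new result 7 (unchanged).
  node6: re-runs because node1 7->2; new result 14.
  node12: re-examined; everything it read last time is the same (node2 unchanged) — cache -7 kept, no run.
  node16: re-runs because node6 49->14; new result -7 (unchanged).
  node18: re-runs because input2 9->2; new result -7 (unchanged).

The important point: at node12 every value read last time is unchanged, so the dirty flag clears without a run.

Dirty set: node1, node2, node6, node12, node16, node18.
Run set: node1, node2, node6, node16, node18 (5 run).
Re-examined without running (cache reused): node12.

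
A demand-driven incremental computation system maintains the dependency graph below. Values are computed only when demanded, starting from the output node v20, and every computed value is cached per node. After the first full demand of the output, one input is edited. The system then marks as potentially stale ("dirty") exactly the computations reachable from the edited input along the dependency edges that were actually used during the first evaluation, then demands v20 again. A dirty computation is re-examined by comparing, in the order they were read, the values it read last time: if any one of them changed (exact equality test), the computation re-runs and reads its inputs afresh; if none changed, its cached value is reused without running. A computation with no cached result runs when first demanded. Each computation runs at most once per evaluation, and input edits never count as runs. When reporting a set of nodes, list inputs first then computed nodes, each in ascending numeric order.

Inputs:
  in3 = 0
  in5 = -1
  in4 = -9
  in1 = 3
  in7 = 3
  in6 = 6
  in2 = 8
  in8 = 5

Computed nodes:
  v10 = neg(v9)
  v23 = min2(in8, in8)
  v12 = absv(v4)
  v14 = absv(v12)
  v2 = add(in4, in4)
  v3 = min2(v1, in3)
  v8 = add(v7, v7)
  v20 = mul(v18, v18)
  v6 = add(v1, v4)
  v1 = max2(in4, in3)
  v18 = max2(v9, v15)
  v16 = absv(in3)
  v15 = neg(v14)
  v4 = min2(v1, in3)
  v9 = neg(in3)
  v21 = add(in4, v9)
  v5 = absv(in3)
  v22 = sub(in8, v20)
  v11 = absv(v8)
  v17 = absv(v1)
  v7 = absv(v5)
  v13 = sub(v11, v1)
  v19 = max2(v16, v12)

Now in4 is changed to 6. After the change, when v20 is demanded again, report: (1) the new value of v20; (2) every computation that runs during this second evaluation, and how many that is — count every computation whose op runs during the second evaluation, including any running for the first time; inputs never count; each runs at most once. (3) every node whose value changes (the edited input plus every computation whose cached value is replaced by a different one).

First evaluation (everything demanded from the output):
  v1 = max2(-9, 0) = 0
  v4 = min2(0, 0) = 0
  v9 = neg(0) = 0
  v12 = absv(0) = 0
  v14 = absv(0) = 0
  v15 = neg(0) = 0
  v18 = max2(0, 0) = 0
  v20 = mul(0, 0) = 0

Propagation after the edit:
  v1: runs — in4 -9->6; result 6.
  v4: runs — v1 0->6; result 0 (same value as before).
  v12: checked — values it read are unchanged (v4 unchanged); reused cached 0 without running.
  v14: checked — values it read are unchanged (v12 unchanged); reused cached 0 without running.
  v15: checked — values it read are unchanged (v14 unchanged); reused cached 0 without running.
  v18: checked — values it read are unchanged (v9 unchanged, v15 unchanged); reused cached 0 without running.
  v20: checked — values it read are unchanged (v18 unchanged, v18 unchanged); reused cached 0 without running.

Key observation: the change is absorbed at v4 — it re-runs but produces the same value, and the output's value is unchanged.

New value of v20: 0.
Computations that run: v1, v4 — 2 in total.
Values that change: in4, v1.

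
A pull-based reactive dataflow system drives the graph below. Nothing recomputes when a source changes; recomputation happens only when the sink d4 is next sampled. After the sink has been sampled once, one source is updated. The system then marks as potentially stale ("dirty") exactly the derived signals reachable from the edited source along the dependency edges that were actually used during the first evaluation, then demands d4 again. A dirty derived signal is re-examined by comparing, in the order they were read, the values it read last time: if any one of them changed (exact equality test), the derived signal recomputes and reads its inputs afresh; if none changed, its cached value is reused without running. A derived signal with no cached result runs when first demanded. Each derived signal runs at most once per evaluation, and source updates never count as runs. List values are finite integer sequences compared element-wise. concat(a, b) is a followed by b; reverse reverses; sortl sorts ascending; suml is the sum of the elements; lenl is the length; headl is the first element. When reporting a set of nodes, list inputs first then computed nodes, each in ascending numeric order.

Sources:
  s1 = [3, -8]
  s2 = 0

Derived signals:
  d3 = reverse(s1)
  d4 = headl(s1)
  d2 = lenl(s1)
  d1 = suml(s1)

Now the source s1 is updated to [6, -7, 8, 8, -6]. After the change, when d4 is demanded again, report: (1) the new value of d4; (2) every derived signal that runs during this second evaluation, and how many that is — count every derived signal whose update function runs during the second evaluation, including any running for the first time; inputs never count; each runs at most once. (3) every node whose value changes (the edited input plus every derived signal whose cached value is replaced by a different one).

New value of d4: 6.
Derived signals that run: d4 — 1 in total.
Values that change: s1, d4.

First evaluation (everything demanded from the output):
  d4 = headl([3, -8]) = 3

Propagation after the edit:
  d4: runs — s1 [3, -8]->[6, -7, 8, 8, -6]; result 6.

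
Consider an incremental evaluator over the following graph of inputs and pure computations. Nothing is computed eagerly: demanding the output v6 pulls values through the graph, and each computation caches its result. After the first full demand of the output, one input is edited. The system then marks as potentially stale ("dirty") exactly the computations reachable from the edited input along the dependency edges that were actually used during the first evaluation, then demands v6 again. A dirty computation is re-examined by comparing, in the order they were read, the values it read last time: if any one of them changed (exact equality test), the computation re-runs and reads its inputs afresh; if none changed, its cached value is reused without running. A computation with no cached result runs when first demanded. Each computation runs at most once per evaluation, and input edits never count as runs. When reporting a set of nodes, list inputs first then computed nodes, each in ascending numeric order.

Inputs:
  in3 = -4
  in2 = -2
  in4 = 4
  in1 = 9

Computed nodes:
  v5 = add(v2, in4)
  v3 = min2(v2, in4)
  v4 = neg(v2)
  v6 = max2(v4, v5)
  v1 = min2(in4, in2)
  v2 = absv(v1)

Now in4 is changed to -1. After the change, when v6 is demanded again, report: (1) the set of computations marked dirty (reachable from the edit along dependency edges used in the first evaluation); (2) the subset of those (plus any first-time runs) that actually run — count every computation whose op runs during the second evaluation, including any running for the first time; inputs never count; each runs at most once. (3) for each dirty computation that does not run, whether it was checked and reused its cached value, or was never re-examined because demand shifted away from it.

Initial pass — values computed on the first demand:
  v1 = min2(4, -2) = -2
  v2 = absv(-2) = 2
  v4 = neg(2) = -2
  v5 = add(2, 4) = 6
  v6 = max2(-2, 6) = 6

Second demand — change propagation:
  v1: re-runs because in4 4->-1; new result -2 (unchanged).
  v2: re-examined; everything it read last time is the same (v1 unchanged) — cache 2 kept, no run.
  v4: re-examined; everything it read last time is the same (v2 unchanged) — cache -2 kept, no run.
  v5: re-runs because in4 4->-1; new result 1.
  v6: re-runs because v5 6->1; new result 1.

The important point: at v2 every value read last time is unchanged, so the dirty flag clears without a run.

Dirty set: v1, v2, v4, v5, v6.
Run set: v1, v5, v6 (3 run).
Re-examined without running (cache reused): v2, v4.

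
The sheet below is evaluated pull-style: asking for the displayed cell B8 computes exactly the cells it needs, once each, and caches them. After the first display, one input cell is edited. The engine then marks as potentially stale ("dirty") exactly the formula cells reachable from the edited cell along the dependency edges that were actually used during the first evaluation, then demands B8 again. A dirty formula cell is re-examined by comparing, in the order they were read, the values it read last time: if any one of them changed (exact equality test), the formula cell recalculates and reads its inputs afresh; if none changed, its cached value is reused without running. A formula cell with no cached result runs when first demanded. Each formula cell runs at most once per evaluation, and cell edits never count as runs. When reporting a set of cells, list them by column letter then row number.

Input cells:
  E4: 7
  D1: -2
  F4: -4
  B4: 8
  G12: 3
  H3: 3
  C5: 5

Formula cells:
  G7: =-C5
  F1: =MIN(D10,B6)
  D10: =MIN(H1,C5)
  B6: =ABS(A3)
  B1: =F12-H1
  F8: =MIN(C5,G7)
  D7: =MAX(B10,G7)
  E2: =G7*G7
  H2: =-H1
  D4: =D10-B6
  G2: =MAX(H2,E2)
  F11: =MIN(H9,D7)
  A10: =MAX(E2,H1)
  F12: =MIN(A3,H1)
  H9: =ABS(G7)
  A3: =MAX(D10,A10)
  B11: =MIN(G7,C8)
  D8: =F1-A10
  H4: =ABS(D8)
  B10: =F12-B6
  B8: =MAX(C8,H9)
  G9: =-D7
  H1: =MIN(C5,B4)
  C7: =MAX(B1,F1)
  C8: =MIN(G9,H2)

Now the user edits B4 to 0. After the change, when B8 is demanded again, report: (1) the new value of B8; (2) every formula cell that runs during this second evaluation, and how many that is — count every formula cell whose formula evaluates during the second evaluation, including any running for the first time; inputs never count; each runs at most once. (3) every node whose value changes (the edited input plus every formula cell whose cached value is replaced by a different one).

First demand of the output computes:
  G7 = -(5) = -5
  E2 = -5 * -5 = 25
  H1 = MIN(5, 8) = 5
  A10 = MAX(25, 5) = 25
  D10 = MIN(5, 5) = 5
  A3 = MAX(5, 25) = 25
  B6 = ABS(25) = 25
  F12 = MIN(25, 5) = 5
  B10 = 5 - 25 = -20
  D7 = MAX(-20, -5) = -5
  G9 = -(-5) = 5
  H2 = -(5) = -5
  C8 = MIN(5, -5) = -5
  H9 = ABS(-5) = 5
  B8 = MAX(-5, 5) = 5

After the edit, cleaning proceeds:
  H1: a read changed (B4 8->0) — executes, giving 0.
  A10: a read changed (H1 5->0) — executes, giving 25 — identical to its old value.
  D10: a read changed (H1 5->0) — executes, giving 0.
  A3: a read changed (D10 5->0) — executes, giving 25 — identical to its old value.
  B6: dirty, but its reads are unchanged (A3 unchanged); cached 25 stands.
  F12: a read changed (H1 5->0) — executes, giving 0.
  B10: a read changed (F12 5->0) — executes, giving -25.
  D7: a read changed (B10 -20->-25) — executes, giving -5 — identical to its old value.
  G9: dirty, but its reads are unchanged (D7 unchanged); cached 5 stands.
  H2: a read changed (H1 5->0) — executes, giving 0.
  C8: a read changed (H2 -5->0) — executes, giving 0.
  B8: a read changed (C8 -5->0) — executes, giving 5 — identical to its old value.

Note where the cutoff bites: B6 is checked, finds nothing changed, and keeps its cache.

Demanding B8 again yields 5.
10 formula cells run: A3, A10, B8, B10, C8, D7, D10, F12, H1, H2.
The nodes whose values change: B4, B10, C8, D10, F12, H1, H2.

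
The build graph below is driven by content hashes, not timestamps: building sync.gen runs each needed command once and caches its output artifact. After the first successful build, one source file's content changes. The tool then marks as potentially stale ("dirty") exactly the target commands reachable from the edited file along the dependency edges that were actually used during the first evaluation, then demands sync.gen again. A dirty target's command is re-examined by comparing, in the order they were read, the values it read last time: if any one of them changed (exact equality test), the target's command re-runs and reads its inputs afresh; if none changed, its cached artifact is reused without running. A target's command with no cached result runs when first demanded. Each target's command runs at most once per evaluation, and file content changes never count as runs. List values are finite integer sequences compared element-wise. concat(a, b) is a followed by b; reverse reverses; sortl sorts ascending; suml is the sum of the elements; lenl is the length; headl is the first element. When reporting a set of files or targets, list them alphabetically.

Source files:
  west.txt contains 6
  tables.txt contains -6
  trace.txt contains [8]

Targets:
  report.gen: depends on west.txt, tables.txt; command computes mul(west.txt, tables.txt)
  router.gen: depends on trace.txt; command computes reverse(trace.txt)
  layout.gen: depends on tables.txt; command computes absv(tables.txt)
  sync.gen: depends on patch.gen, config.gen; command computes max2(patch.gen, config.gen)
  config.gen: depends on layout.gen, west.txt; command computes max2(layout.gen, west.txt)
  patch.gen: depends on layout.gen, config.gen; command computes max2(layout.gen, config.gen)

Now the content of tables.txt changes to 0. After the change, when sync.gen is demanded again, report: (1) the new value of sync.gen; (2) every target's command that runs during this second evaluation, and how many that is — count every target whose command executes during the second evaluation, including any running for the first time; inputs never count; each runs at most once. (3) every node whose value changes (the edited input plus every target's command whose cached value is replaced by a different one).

Initial pass — values computed on the first demand:
  layout.gen = absv(-6) = 6
  config.gen = max2(6, 6) = 6
  patch.gen = max2(6, 6) = 6
  sync.gen = max2(6, 6) = 6

Second demand — change propagation:
  layout.gen: re-runs because tables.txt -6->0; new result 0.
  config.gen: re-runs because layout.gen 6->0; new result 6 (unchanged).
  patch.gen: re-runs because layout.gen 6->0; new result 6 (unchanged).
  sync.gen: re-examined; everything it read last time is the same (patch.gen unchanged, config.gen unchanged) — cache 6 kept, no run.

The important point: at sync.gen every value read last time is unchanged, so the dirty flag clears without a run.

sync.gen now evaluates to 6.
Run set: config.gen, layout.gen, patch.gen (3 run).
Changed values: layout.gen, tables.txt.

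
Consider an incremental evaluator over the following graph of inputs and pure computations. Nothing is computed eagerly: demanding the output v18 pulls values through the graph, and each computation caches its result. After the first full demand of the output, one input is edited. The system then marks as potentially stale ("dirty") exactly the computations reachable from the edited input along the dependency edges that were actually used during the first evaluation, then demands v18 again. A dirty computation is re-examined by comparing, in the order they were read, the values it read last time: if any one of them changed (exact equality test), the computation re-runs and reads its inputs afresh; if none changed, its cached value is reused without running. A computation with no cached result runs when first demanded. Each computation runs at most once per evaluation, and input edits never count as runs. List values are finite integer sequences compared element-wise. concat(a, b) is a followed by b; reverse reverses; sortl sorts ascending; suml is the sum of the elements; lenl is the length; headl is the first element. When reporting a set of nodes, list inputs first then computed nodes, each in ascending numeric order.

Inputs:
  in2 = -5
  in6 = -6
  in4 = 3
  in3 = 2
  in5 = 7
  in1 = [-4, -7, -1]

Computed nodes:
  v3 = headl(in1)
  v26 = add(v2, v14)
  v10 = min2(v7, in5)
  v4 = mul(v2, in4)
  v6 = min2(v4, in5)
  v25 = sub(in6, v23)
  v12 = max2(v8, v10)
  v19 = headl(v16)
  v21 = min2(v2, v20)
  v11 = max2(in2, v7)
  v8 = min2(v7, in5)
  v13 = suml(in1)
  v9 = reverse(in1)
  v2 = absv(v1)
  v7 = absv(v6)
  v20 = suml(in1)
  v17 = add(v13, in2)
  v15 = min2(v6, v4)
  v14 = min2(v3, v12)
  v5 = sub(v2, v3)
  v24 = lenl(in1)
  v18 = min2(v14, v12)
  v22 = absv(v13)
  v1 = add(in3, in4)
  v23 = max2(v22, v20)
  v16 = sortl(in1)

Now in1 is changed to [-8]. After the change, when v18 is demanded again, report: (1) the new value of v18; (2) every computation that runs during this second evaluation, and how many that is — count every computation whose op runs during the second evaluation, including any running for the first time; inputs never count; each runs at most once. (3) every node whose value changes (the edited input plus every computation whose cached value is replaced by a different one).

Initial pass — values computed on the first demand:
  v1 = add(2, 3) = 5
  v2 = absv(5) = 5
  v3 = headl([-4, -7, -1]) = -4
  v4 = mul(5, 3) = 15
  v6 = min2(15, 7) = 7
  v7 = absv(7) = 7
  v8 = min2(7, 7) = 7
  v10 = min2(7, 7) = 7
  v12 = max2(7, 7) = 7
  v14 = min2(-4, 7) = -4
  v18 = min2(-4, 7) = -4

Second demand — change propagation:
  v3: re-runs because in1 [-4, -7, -1]->[-8]; new result -8.
  v14: re-runs because v3 -4->-8; new result -8.
  v18: re-runs because v14 -4->-8; new result -8.

v18 now evaluates to -8.
Run set: v3, v14, v18 (3 run).
Changed values: in1, v3, v14, v18.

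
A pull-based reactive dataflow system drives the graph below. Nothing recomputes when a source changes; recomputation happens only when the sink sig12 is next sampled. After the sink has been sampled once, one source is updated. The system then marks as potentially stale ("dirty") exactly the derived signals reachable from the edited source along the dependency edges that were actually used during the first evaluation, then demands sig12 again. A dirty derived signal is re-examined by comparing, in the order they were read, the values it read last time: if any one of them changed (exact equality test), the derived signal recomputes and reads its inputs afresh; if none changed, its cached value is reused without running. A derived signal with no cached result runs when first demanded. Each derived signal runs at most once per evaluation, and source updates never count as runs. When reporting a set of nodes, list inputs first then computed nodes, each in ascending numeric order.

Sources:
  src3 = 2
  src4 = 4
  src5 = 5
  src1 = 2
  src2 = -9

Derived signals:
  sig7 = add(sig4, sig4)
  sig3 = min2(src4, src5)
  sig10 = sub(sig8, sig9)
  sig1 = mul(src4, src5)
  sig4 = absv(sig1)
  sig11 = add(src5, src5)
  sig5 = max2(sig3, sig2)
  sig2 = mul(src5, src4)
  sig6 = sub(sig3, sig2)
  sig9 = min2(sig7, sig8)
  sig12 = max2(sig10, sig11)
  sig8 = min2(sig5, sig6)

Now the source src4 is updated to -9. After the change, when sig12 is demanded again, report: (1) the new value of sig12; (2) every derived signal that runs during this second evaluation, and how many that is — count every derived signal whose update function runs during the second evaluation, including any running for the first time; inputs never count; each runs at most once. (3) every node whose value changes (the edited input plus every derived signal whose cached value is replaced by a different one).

New value of sig12: 10.
Derived signals that run: sig1, sig2, sig3, sig4, sig5, sig6, sig7, sig8, sig9, sig10 — 10 in total.
Values that change: src4, sig1, sig2, sig3, sig4, sig5, sig6, sig7, sig8, sig9.
Key observation: the change is absorbed at sig10 — it re-runs but produces the same value, and the output's value is unchanged.

First evaluation (everything demanded from the output):
  sig1 = mul(4, 5) = 20
  sig2 = mul(5, 4) = 20
  sig3 = min2(4, 5) = 4
  sig4 = absv(20) = 20
  sig5 = max2(4, 20) = 20
  sig6 = sub(4, 20) = -16
  sig7 = add(20, 20) = 40
  sig8 = min2(20, -16) = -16
  sig9 = min2(40, -16) = -16
  sig10 = sub(-16, -16) = 0
  sig11 = add(5, 5) = 10
  sig12 = max2(0, 10) = 10

Propagation after the edit:
  sig1: runs — src4 4->-9; result -45.
  sig2: runs — src4 4->-9; result -45.
  sig3: runs — src4 4->-9; result -9.
  sig4: runs — sig1 20->-45; result 45.
  sig5: runs — sig3 4->-9; sig2 20->-45; result -9.
  sig6: runs — sig3 4->-9; sig2 20->-45; result 36.
  sig7: runs — sig4 20->45; sig4 20->45; result 90.
  sig8: runs — sig5 20->-9; sig6 -16->36; result -9.
  sig9: runs — sig7 40->90; sig8 -16->-9; result -9.
  sig10: runs — sig8 -16->-9; sig9 -16->-9; result 0 (same value as before).
  sig12: checked — values it read are unchanged (sig10 unchanged, sig11 unchanged); reused cached 10 without running.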